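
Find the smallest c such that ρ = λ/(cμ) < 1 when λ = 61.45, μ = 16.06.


Stability requires cμ > λ ⇔ c > λ/μ.
λ/μ = 61.45/16.06 = 3.8263
Minimum integer c = ⌊3.8263⌋ + 1 = 4
Check: 4·16.06 = 64.24 > 61.45, while 3·16.06 = 48.18 ≤ 61.45

Final: 4 servers


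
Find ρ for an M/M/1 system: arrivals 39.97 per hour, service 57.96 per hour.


ρ = λ/μ = 39.97/57.96 = 0.6896

Final: 0.6896


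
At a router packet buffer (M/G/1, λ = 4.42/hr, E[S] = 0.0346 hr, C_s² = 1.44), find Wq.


ρ = λ·E[S] = 4.42·0.0346 = 0.1529
E[S²] = E[S]²(1+C_s²) = 0.0346²·(1+1.44) = 0.002921
Wq = λ·E[S²]/(2(1−ρ)) = 4.42·0.002921/(2·0.8471) = 0.007621 hr

Final: 0.007621 hr


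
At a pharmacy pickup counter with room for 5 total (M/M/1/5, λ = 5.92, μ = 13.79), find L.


ρ = 5.92/13.79 = 0.4293
L = ρ[1 − (K+1)ρ^K + Kρ^(K+1)] / [(1−ρ)(1−ρ^(K+1))]
Numerator: 0.4293·(1 − 6·0.014581 + 5·0.006260) = 0.405175
Denominator: (0.5707)·(0.993740) = 0.567131
L = 0.405175/0.567131 = 0.7144

Final: 0.7144


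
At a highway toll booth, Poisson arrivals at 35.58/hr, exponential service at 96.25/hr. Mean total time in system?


W = 1/(μ−λ) = 1/(96.25 − 35.58) = 1/60.67 = 0.01648 hr

Final: 0.01648 hr


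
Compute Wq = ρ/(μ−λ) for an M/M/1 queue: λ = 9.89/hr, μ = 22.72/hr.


ρ = 9.89/22.72 = 0.4353
Wq = ρ/(μ−λ) = 0.4353/(22.72 − 9.89) = 0.4353/12.83 = 0.03393 hr

Final: 0.03393 hr


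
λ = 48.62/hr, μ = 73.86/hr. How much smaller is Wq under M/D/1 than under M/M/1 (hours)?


ρ = 48.62/73.86 = 0.6583
Wq(M/M/1) = ρ/(μ−λ) = 0.6583/25.24 = 0.02608 hr
Wq(M/D/1) = ρ/(2(μ−λ)) = 0.01304 hr
Savings = 0.02608 − 0.01304 = 0.01304 hr

Final: 0.01304 hr


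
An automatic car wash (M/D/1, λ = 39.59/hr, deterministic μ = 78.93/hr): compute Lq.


ρ = 39.59/78.93 = 0.5016
M/D/1: Lq = ρ²/(2(1−ρ)) = 0.2516/(2·0.4984) = 0.25239

Final: 0.25239


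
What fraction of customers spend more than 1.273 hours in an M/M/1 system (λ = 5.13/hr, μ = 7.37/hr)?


W ~ Exponential(μ−λ) for M/M/1.
μ − λ = 7.37 − 5.13 = 2.2400
P(W > t) = e^{−(μ−λ)t} = e^{−2.8515} = 0.057756

Final: 0.057756


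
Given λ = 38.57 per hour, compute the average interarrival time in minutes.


Mean interarrival time = 1/λ = 1/38.57 hour = 0.02593 hour
In minutes: 0.02593 × 60 = 1.5556 min

Final: 1.5556 min


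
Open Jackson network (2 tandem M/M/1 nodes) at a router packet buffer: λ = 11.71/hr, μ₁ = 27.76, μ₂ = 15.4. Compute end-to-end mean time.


Each node sees arrival rate λ = 11.71/hr (tandem ⇒ throughput preserved).
W₁ = 1/(μ₁−λ) = 1/(27.76−11.71) = 0.06231 hr
W₂ = 1/(μ₂−λ) = 1/(15.4−11.71) = 0.27100 hr
W_total = W₁ + W₂ = 0.06231 + 0.27100 = 0.33331 hr

Final: 0.33331 hr


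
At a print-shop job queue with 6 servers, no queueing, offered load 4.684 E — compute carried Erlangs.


B(6,4.684) = 0.168027 (Erlang-B)
Carried load = a(1 − B) = 4.684·(1 − 0.168027) = 4.684·0.831973 = 3.8970 E

Final: 3.8970 Erlangs


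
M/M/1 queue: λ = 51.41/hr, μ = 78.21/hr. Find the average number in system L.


ρ = λ/μ = 51.41/78.21 = 0.6573
L = ρ/(1−ρ) = 0.6573/(1 − 0.6573) = 0.6573/0.3427 = 1.9183

Final: 1.9183


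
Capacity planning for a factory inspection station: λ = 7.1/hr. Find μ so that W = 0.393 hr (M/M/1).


W = 1/(μ−λ) ⇒ μ − λ = 1/W = 1/0.393 = 2.5445
μ = λ + 1/W = 7.1 + 2.5445 = 9.6445 per hr

Final: 9.6445 /hr


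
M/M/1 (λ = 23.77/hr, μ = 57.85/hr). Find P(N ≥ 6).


ρ = 23.77/57.85 = 0.4109
P(N ≥ n) = ρ^n = 0.4109^6 = 0.004812

Final: 0.004812


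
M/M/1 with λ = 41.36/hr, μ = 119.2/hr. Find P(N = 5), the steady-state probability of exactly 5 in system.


ρ = 41.36/119.2 = 0.3470
P_n = (1−ρ)·ρ^n = (1 − 0.3470)·0.3470^5 = 0.6530·0.005029 = 0.003284

Final: 0.003284


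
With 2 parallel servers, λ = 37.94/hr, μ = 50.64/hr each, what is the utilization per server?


ρ = λ/(cμ) = 37.94/(2·50.64) = 37.94/101.28 = 0.3746

Final: 0.3746


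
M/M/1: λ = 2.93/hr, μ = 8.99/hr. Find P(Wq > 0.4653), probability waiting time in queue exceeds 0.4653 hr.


ρ = 2.93/8.99 = 0.3259
P(Wq > t) = ρ·e^{−(μ−λ)t} = 0.3259·e^{−2.8197}
= 0.3259·0.059623 = 0.019432

Final: 0.019432


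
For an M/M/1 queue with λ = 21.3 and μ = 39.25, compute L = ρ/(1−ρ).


ρ = λ/μ = 21.3/39.25 = 0.5427
L = ρ/(1−ρ) = 0.5427/(1 − 0.5427) = 0.5427/0.4573 = 1.1866

Final: 1.1866


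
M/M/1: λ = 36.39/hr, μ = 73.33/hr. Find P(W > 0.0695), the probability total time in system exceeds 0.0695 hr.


W ~ Exponential(μ−λ) for M/M/1.
μ − λ = 73.33 − 36.39 = 36.9400
P(W > t) = e^{−(μ−λ)t} = e^{−2.5673} = 0.076740

Final: 0.076740


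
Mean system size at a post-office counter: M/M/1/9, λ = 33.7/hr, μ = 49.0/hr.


ρ = 33.7/49.0 = 0.6878
L = ρ[1 − (K+1)ρ^K + Kρ^(K+1)] / [(1−ρ)(1−ρ^(K+1))]
Numerator: 0.6878·(1 − 10·0.034427 + 9·0.023678) = 0.597539
Denominator: (0.3122)·(0.976322) = 0.304852
L = 0.597539/0.304852 = 1.9601

Final: 1.9601


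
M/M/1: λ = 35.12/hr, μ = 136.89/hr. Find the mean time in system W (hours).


W = 1/(μ−λ) = 1/(136.89 − 35.12) = 1/101.77 = 0.009826 hr

Final: 0.009826 hr


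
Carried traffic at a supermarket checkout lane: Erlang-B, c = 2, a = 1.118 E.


B(2,1.118) = 0.227842 (Erlang-B)
Carried load = a(1 − B) = 1.118·(1 − 0.227842) = 1.118·0.772158 = 0.8633 E

Final: 0.8633 Erlangs


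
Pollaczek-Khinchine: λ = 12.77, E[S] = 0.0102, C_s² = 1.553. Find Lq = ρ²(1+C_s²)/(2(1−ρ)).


ρ = λ·E[S] = 12.77·0.0102 = 0.1303
Lq = ρ²(1+C_s²)/(2(1−ρ)) = 0.01697·(1+1.553)/(2·0.8697)
= 0.01697·2.5530/1.7395 = 0.02490

Final: 0.02490


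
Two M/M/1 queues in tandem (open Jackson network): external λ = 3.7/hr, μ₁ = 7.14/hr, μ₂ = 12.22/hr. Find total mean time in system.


Each node sees arrival rate λ = 3.7/hr (tandem ⇒ throughput preserved).
W₁ = 1/(μ₁−λ) = 1/(7.14−3.7) = 0.29070 hr
W₂ = 1/(μ₂−λ) = 1/(12.22−3.7) = 0.11737 hr
W_total = W₁ + W₂ = 0.29070 + 0.11737 = 0.40807 hr

Final: 0.40807 hr


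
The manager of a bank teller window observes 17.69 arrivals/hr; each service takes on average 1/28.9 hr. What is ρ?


ρ = λ/μ = 17.69/28.9 = 0.6121

Final: 0.6121


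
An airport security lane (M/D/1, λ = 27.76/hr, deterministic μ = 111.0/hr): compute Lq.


ρ = 27.76/111.0 = 0.2501
M/D/1: Lq = ρ²/(2(1−ρ)) = 0.06255/(2·0.7499) = 0.04170

Final: 0.04170


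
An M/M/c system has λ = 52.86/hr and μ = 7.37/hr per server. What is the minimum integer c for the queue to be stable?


Stability requires cμ > λ ⇔ c > λ/μ.
λ/μ = 52.86/7.37 = 7.1723
Minimum integer c = ⌊7.1723⌋ + 1 = 8
Check: 8·7.37 = 58.96 > 52.86, while 7·7.37 = 51.59 ≤ 52.86

Final: 8 servers


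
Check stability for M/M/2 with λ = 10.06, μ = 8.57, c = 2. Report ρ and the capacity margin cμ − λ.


Total capacity cμ = 2·8.57 = 17.14/hr
ρ = λ/(cμ) = 10.06/17.14 = 0.5869
Stable ⇔ ρ < 1: YES
Spare capacity = cμ − λ = 17.14 − 10.06 = 7.08/hr

Final: ρ = 0.5869; stable; margin = 7.08/hr


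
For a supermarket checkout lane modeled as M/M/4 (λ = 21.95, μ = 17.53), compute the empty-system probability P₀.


a = λ/μ = 21.95/17.53 = 1.2521; ρ = a/c = 0.3130
Σ_{k=0}^{3} a^k/k! (terms k=0..3) = 1.00000 + 1.25214 + 0.78393 + 0.32719 = 3.36326
Tail: a^4/(4!(1−ρ)) = 2.45816/(24·0.6870) = 0.14910
P₀ = 1/(3.36326 + 0.14910) = 1/3.51236 = 0.284709

Final: 0.284709


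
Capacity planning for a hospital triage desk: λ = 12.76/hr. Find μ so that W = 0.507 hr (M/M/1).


W = 1/(μ−λ) ⇒ μ − λ = 1/W = 1/0.507 = 1.9724
μ = λ + 1/W = 12.76 + 1.9724 = 14.7324 per hr

Final: 14.7324 /hr


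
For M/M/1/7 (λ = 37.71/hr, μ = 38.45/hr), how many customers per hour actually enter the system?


ρ = 0.9808; P_K = (1−ρ)ρ^7/(1−ρ^8) = 0.116665
λ_eff = λ(1 − P_K) = 37.71·(1 − 0.116665) = 37.71·0.883335 = 33.3106 /hr

Final: 33.3106 /hr


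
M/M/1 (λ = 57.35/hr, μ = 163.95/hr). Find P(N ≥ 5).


ρ = 57.35/163.95 = 0.3498
P(N ≥ n) = ρ^n = 0.3498^5 = 0.005237

Final: 0.005237


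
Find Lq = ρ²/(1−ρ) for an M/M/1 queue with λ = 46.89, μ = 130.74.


ρ = 46.89/130.74 = 0.3587
Lq = ρ²/(1−ρ) = 0.1286/0.6413 = 0.2006

Final: 0.2006


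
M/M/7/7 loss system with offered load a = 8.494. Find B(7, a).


B(c,a) = (a^c/c!) / Σ_{k=0}^{c} a^k/k!
a^7/7! = 632.929386
Σ terms (k=0..7): 1.00000 + 8.49400 + 36.07402 + 102.13757 + 216.88913 + 368.45125 + 521.60416 + 632.92939 = 1887.579512
B = 632.929386/1887.579512 = 0.335313

Final: 0.335313


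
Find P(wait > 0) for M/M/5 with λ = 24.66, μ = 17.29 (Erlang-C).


a = λ/μ = 1.4263; ρ = a/5 = 0.2853
P₀ = 0.239915 (from M/M/c formula)
C(c,a) = [a^c/(c!(1−ρ))]·P₀ = [5.90188/(120·0.7147)]·0.239915
= 0.06881·0.239915 = 0.016509

Final: 0.016509


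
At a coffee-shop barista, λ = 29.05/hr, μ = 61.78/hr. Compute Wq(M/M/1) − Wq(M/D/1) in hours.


ρ = 29.05/61.78 = 0.4702
Wq(M/M/1) = ρ/(μ−λ) = 0.4702/32.73 = 0.01437 hr
Wq(M/D/1) = ρ/(2(μ−λ)) = 0.007183 hr
Savings = 0.01437 − 0.007183 = 0.007183 hr

Final: 0.007183 hr


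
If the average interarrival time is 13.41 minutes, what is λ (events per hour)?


λ = 1/(interarrival time) in consistent units.
1 hour = 60 min, so λ = 60/13.41 = 4.4743 per hour

Final: 4.4743 /hr


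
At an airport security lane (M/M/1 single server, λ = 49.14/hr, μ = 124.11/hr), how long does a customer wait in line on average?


ρ = 49.14/124.11 = 0.3959
Wq = ρ/(μ−λ) = 0.3959/(124.11 − 49.14) = 0.3959/74.97 = 0.005281 hr

Final: 0.005281 hr


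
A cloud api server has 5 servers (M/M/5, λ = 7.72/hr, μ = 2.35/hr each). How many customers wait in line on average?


a = λ/μ = 3.2851; ρ = a/5 = 0.6570
P₀ = 0.033626
Lq = P₀·a^c·ρ / (c!·(1−ρ)²) = 0.033626·382.60196·0.6570/(120·0.11763)
= 0.59881

Final: 0.59881


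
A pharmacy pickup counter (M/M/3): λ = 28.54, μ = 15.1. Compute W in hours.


a = 1.8901; ρ = 0.6300; P₀ = 0.129570
Lq = P₀·a^c·ρ/(c!(1−ρ)²) = 0.67110
Wq = Lq/λ = 0.67110/28.54 = 0.02351 hr
W = Wq + 1/μ = 0.02351 + 0.06623 = 0.08974 hr

Final: 0.08974 hr


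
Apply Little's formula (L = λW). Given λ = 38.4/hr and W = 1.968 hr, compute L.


L = λW = 38.4·1.968 = 75.5712

Final: 75.5712


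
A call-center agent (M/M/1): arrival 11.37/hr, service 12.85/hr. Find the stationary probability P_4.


ρ = 11.37/12.85 = 0.8848
P_n = (1−ρ)·ρ^n = (1 − 0.8848)·0.8848^4 = 0.1152·0.612956 = 0.070597

Final: 0.070597


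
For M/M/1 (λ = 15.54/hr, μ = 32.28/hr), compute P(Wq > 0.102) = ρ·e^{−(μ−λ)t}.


ρ = 15.54/32.28 = 0.4814
P(Wq > t) = ρ·e^{−(μ−λ)t} = 0.4814·e^{−1.7075}
= 0.4814·0.181322 = 0.087291

Final: 0.087291


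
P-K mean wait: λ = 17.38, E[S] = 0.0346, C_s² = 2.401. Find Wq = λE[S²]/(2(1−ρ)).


ρ = λ·E[S] = 17.38·0.0346 = 0.6013
E[S²] = E[S]²(1+C_s²) = 0.0346²·(1+2.401) = 0.004072
Wq = λ·E[S²]/(2(1−ρ)) = 17.38·0.004072/(2·0.3987) = 0.08875 hr

Final: 0.08875 hr


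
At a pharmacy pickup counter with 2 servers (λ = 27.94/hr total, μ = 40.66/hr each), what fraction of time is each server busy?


ρ = λ/(cμ) = 27.94/(2·40.66) = 27.94/81.32 = 0.3436

Final: 0.3436


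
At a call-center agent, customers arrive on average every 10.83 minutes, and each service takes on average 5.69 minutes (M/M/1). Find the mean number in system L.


λ = 60/10.83 = 5.5402 /hr
μ = 60/5.69 = 10.5448 /hr
ρ = λ/μ = 5.5402/10.5448 = 0.5254
L = ρ/(1−ρ) = 0.5254/0.4746 = 1.1070

Final: 1.1070


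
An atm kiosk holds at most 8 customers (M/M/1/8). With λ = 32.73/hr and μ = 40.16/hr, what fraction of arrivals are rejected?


ρ = λ/μ = 32.73/40.16 = 0.8150
P_K = (1−ρ)ρ^K/(1−ρ^(K+1)) = (0.1850·0.194634)/(1 − 0.158625)
= 0.036009/0.841375 = 0.042798

Final: 0.042798


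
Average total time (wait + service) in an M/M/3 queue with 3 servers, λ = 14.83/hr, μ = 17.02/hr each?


a = 0.8713; ρ = 0.2904; P₀ = 0.415573
Lq = P₀·a^c·ρ/(c!(1−ρ)²) = 0.02643
Wq = Lq/λ = 0.02643/14.83 = 0.001782 hr
W = Wq + 1/μ = 0.001782 + 0.05875 = 0.06054 hr

Final: 0.06054 hr


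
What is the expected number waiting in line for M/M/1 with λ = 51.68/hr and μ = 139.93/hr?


ρ = 51.68/139.93 = 0.3693
Lq = ρ²/(1−ρ) = 0.1364/0.6307 = 0.2163

Final: 0.2163


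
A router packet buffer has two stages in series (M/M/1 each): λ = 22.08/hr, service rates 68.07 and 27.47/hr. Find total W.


Each node sees arrival rate λ = 22.08/hr (tandem ⇒ throughput preserved).
W₁ = 1/(μ₁−λ) = 1/(68.07−22.08) = 0.02174 hr
W₂ = 1/(μ₂−λ) = 1/(27.47−22.08) = 0.18553 hr
W_total = W₁ + W₂ = 0.02174 + 0.18553 = 0.20727 hr

Final: 0.20727 hr


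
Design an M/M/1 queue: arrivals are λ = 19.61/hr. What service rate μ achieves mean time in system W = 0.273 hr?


W = 1/(μ−λ) ⇒ μ − λ = 1/W = 1/0.273 = 3.6630
μ = λ + 1/W = 19.61 + 3.6630 = 23.2730 per hr

Final: 23.2730 /hr


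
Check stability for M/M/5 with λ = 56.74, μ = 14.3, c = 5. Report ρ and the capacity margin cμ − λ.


Total capacity cμ = 5·14.3 = 71.50/hr
ρ = λ/(cμ) = 56.74/71.50 = 0.7936
Stable ⇔ ρ < 1: YES
Spare capacity = cμ − λ = 71.50 − 56.74 = 14.76/hr

Final: ρ = 0.7936; stable; margin = 14.76/hr


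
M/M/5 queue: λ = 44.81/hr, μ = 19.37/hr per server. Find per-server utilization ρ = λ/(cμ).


ρ = λ/(cμ) = 44.81/(5·19.37) = 44.81/96.85 = 0.4627

Final: 0.4627


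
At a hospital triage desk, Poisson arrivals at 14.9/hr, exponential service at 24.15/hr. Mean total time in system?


W = 1/(μ−λ) = 1/(24.15 − 14.9) = 1/9.25 = 0.1081 hr

Final: 0.1081 hr


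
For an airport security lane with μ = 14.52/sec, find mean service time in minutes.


Mean service time = 1/μ = 1/14.52 second = 0.06887 second
In minutes: 0.06887 × 0.0166667 = 0.001148 min

Final: 0.001148 min


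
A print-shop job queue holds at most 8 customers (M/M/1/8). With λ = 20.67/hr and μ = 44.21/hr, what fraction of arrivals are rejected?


ρ = λ/μ = 20.67/44.21 = 0.4675
P_K = (1−ρ)ρ^K/(1−ρ^(K+1)) = (0.5325·0.002283)/(1 − 0.001068)
= 0.001216/0.998932 = 0.001217

Final: 0.001217


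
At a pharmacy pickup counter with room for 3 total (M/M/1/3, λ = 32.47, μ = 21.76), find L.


ρ = 32.47/21.76 = 1.4922
L = ρ[1 − (K+1)ρ^K + Kρ^(K+1)] / [(1−ρ)(1−ρ^(K+1))]
Numerator: 1.4922·(1 − 4·3.322540 + 3·4.957852) = 3.854914
Denominator: (-0.4922)·(-3.957852) = 1.948005
L = 3.854914/1.948005 = 1.9789

Final: 1.9789


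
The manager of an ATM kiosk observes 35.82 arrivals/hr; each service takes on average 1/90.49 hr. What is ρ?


ρ = λ/μ = 35.82/90.49 = 0.3958

Final: 0.3958


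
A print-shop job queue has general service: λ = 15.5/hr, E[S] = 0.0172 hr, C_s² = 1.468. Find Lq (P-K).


ρ = λ·E[S] = 15.5·0.0172 = 0.2666
Lq = ρ²(1+C_s²)/(2(1−ρ)) = 0.07108·(1+1.468)/(2·0.7334)
= 0.07108·2.4680/1.4668 = 0.11959

Final: 0.11959


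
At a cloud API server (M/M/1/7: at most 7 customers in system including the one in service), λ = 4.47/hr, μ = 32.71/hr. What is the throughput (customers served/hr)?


ρ = 0.1367; P_K = (1−ρ)ρ^7/(1−ρ^8) = 0.0000007684
λ_eff = λ(1 − P_K) = 4.47·(1 − 0.0000007684) = 4.47·0.999999 = 4.4700 /hr

Final: 4.4700 /hr


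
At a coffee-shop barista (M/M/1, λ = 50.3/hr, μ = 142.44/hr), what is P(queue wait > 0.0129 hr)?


ρ = 50.3/142.44 = 0.3531
P(Wq > t) = ρ·e^{−(μ−λ)t} = 0.3531·e^{−1.1886}
= 0.3531·0.304646 = 0.107580

Final: 0.107580


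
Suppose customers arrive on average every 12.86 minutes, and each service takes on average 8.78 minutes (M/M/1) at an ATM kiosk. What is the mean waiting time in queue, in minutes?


λ = 60/12.86 = 4.6656 /hr
μ = 60/8.78 = 6.8337 /hr
ρ = λ/μ = 4.6656/6.8337 = 0.6827
Wq = ρ/(μ−λ) = 0.6827/(6.8337−4.6656) = 0.31490 hr
In minutes: 0.31490·60 = 18.894 min

Final: 18.894 min


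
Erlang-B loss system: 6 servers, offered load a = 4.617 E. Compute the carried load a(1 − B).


B(6,4.617) = 0.162974 (Erlang-B)
Carried load = a(1 − B) = 4.617·(1 − 0.162974) = 4.617·0.837026 = 3.8645 E

Final: 3.8645 Erlangs


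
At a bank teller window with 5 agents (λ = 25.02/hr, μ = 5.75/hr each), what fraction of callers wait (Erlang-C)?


a = λ/μ = 4.3513; ρ = a/5 = 0.8703
P₀ = 0.006960 (from M/M/c formula)
C(c,a) = [a^c/(c!(1−ρ))]·P₀ = [1559.90196/(120·0.1297)]·0.006960
= 100.19478·0.006960 = 0.697341

Final: 0.697341


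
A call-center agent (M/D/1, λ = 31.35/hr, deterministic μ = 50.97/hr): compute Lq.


ρ = 31.35/50.97 = 0.6151
M/D/1: Lq = ρ²/(2(1−ρ)) = 0.3783/(2·0.3849) = 0.49140

Final: 0.49140


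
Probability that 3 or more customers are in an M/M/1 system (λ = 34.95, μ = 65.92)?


ρ = 34.95/65.92 = 0.5302
P(N ≥ n) = ρ^n = 0.5302^3 = 0.149036

Final: 0.149036


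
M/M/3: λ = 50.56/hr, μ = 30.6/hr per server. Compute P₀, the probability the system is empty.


a = λ/μ = 50.56/30.6 = 1.6523; ρ = a/c = 0.5508
Σ_{k=0}^{2} a^k/k! (terms k=0..2) = 1.00000 + 1.65229 + 1.36503 = 4.01731
Tail: a^3/(3!(1−ρ)) = 4.51083/(6·0.4492) = 1.67352
P₀ = 1/(4.01731 + 1.67352) = 1/5.69083 = 0.175721

Final: 0.175721


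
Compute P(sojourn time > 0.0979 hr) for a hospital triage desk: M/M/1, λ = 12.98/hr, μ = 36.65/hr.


W ~ Exponential(μ−λ) for M/M/1.
μ − λ = 36.65 − 12.98 = 23.6700
P(W > t) = e^{−(μ−λ)t} = e^{−2.3173} = 0.098540

Final: 0.098540


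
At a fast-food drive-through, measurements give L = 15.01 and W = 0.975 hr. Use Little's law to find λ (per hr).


λ = L/W = 15.01/0.975 = 15.3949 /hr

Final: 15.3949 /hr


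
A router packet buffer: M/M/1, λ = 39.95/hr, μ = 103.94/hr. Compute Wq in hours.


ρ = 39.95/103.94 = 0.3844
Wq = ρ/(μ−λ) = 0.3844/(103.94 − 39.95) = 0.3844/63.99 = 0.006007 hr

Final: 0.006007 hr


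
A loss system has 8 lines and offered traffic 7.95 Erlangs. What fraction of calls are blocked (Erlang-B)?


B(c,a) = (a^c/c!) / Σ_{k=0}^{c} a^k/k!
a^8/8! = 395.745974
Σ terms (k=0..8): 1.00000 + 7.95000 + 31.60125 + 83.74331 + 166.43983 + 264.63934 + 350.64712 + 398.23494 + 395.74597 = 1700.001768
B = 395.745974/1700.001768 = 0.232792

Final: 0.232792


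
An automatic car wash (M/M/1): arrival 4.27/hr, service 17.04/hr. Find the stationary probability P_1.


ρ = 4.27/17.04 = 0.2506
P_n = (1−ρ)·ρ^n = (1 − 0.2506)·0.2506^1 = 0.7494·0.250587 = 0.187793

Final: 0.187793


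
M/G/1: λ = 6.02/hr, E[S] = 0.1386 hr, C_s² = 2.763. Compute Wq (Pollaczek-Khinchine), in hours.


ρ = λ·E[S] = 6.02·0.1386 = 0.8344
E[S²] = E[S]²(1+C_s²) = 0.1386²·(1+2.763) = 0.072287
Wq = λ·E[S²]/(2(1−ρ)) = 6.02·0.072287/(2·0.1656) = 1.31369 hr

Final: 1.31369 hr


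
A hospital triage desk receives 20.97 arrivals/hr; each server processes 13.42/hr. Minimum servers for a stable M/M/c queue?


Stability requires cμ > λ ⇔ c > λ/μ.
λ/μ = 20.97/13.42 = 1.5626
Minimum integer c = ⌊1.5626⌋ + 1 = 2
Check: 2·13.42 = 26.84 > 20.97, while 1·13.42 = 13.42 ≤ 20.97

Final: 2 servers


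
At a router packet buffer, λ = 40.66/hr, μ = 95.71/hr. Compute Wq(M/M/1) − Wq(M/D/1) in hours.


ρ = 40.66/95.71 = 0.4248
Wq(M/M/1) = ρ/(μ−λ) = 0.4248/55.05 = 0.007717 hr
Wq(M/D/1) = ρ/(2(μ−λ)) = 0.003859 hr
Savings = 0.007717 − 0.003859 = 0.003859 hr

Final: 0.003859 hr


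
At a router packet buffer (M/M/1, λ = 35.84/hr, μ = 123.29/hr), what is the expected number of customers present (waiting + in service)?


ρ = λ/μ = 35.84/123.29 = 0.2907
L = ρ/(1−ρ) = 0.2907/(1 − 0.2907) = 0.2907/0.7093 = 0.4098

Final: 0.4098


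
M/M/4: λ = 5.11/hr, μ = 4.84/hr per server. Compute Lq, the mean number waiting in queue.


a = λ/μ = 1.0558; ρ = a/4 = 0.2639
P₀ = 0.347270
Lq = P₀·a^c·ρ / (c!·(1−ρ)²) = 0.347270·1.24252·0.2639/(24·0.54178)
= 0.008759

Final: 0.008759


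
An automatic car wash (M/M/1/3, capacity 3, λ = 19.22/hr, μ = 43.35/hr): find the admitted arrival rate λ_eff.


ρ = 0.4434; P_K = (1−ρ)ρ^3/(1−ρ^4) = 0.050463
λ_eff = λ(1 − P_K) = 19.22·(1 − 0.050463) = 19.22·0.949537 = 18.2501 /hr

Final: 18.2501 /hr


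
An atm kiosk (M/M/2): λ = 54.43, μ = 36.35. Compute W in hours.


a = 1.4974; ρ = 0.7487; P₀ = 0.143711
Lq = P₀·a^c·ρ/(c!(1−ρ)²) = 1.90996
Wq = Lq/λ = 1.90996/54.43 = 0.03509 hr
W = Wq + 1/μ = 0.03509 + 0.02751 = 0.06260 hr

Final: 0.06260 hr


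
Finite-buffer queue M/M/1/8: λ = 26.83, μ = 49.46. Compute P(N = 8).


ρ = λ/μ = 26.83/49.46 = 0.5425
P_K = (1−ρ)ρ^K/(1−ρ^(K+1)) = (0.4575·0.007498)/(1 − 0.004067)
= 0.003431/0.995933 = 0.003445

Final: 0.003445


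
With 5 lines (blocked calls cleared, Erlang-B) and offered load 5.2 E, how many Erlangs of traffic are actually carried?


B(5,5.2) = 0.300880 (Erlang-B)
Carried load = a(1 − B) = 5.2·(1 − 0.300880) = 5.2·0.699120 = 3.6354 E

Final: 3.6354 Erlangs


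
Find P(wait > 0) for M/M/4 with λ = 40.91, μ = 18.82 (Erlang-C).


a = λ/μ = 2.1738; ρ = a/4 = 0.5434
P₀ = 0.107690 (from M/M/c formula)
C(c,a) = [a^c/(c!(1−ρ))]·P₀ = [22.32747/(24·0.4566)]·0.107690
= 2.03764·0.107690 = 0.219434

Final: 0.219434


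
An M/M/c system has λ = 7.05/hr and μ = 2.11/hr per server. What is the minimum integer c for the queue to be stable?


Stability requires cμ > λ ⇔ c > λ/μ.
λ/μ = 7.05/2.11 = 3.3412
Minimum integer c = ⌊3.3412⌋ + 1 = 4
Check: 4·2.11 = 8.44 > 7.05, while 3·2.11 = 6.33 ≤ 7.05

Final: 4 servers


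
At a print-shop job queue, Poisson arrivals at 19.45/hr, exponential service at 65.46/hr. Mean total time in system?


W = 1/(μ−λ) = 1/(65.46 − 19.45) = 1/46.01 = 0.02173 hr

Final: 0.02173 hr


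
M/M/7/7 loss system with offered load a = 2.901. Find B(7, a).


B(c,a) = (a^c/c!) / Σ_{k=0}^{c} a^k/k!
a^7/7! = 0.343086
Σ terms (k=0..7): 1.00000 + 2.90100 + 4.20790 + 4.06904 + 2.95107 + 1.71221 + 0.82785 + 0.34309 = 18.012164
B = 0.343086/18.012164 = 0.019047

Final: 0.019047


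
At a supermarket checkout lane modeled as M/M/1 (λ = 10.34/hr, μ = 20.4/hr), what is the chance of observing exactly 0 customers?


ρ = 10.34/20.4 = 0.5069
P_n = (1−ρ)·ρ^n = (1 − 0.5069)·0.5069^0 = 0.4931·1.000000 = 0.493137

Final: 0.493137


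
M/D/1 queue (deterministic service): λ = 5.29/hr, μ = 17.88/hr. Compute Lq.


ρ = 5.29/17.88 = 0.2959
M/D/1: Lq = ρ²/(2(1−ρ)) = 0.08753/(2·0.7041) = 0.06216

Final: 0.06216


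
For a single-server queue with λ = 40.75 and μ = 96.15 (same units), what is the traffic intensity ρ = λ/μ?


ρ = λ/μ = 40.75/96.15 = 0.4238

Final: 0.4238


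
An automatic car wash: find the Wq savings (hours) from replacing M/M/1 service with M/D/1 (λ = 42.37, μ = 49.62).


ρ = 42.37/49.62 = 0.8539
Wq(M/M/1) = ρ/(μ−λ) = 0.8539/7.25 = 0.11778 hr
Wq(M/D/1) = ρ/(2(μ−λ)) = 0.05889 hr
Savings = 0.11778 − 0.05889 = 0.05889 hr

Final: 0.05889 hr


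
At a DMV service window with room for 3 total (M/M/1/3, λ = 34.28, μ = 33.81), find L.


ρ = 34.28/33.81 = 1.0139
L = ρ[1 − (K+1)ρ^K + Kρ^(K+1)] / [(1−ρ)(1−ρ^(K+1))]
Numerator: 1.0139·(1 − 4·1.042286 + 3·1.056775) = 0.001197
Denominator: (-0.01390)·(-0.056775) = 0.0007892
L = 0.001197/0.0007892 = 1.5173

Final: 1.5173


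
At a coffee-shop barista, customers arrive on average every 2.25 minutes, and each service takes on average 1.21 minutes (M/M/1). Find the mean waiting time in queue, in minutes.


λ = 60/2.25 = 26.6667 /hr
μ = 60/1.21 = 49.5868 /hr
ρ = λ/μ = 26.6667/49.5868 = 0.5378
Wq = ρ/(μ−λ) = 0.5378/(49.5868−26.6667) = 0.02346 hr
In minutes: 0.02346·60 = 1.408 min

Final: 1.408 min


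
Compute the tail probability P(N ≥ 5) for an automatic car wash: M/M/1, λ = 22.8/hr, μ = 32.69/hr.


ρ = 22.8/32.69 = 0.6975
P(N ≥ n) = ρ^n = 0.6975^5 = 0.165044

Final: 0.165044


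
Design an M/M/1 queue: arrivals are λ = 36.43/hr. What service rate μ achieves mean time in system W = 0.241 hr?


W = 1/(μ−λ) ⇒ μ − λ = 1/W = 1/0.241 = 4.1494
μ = λ + 1/W = 36.43 + 4.1494 = 40.5794 per hr

Final: 40.5794 /hr


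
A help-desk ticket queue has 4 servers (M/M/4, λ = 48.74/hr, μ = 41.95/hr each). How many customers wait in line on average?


a = λ/μ = 1.1619; ρ = a/4 = 0.2905
P₀ = 0.311990
Lq = P₀·a^c·ρ / (c!·(1−ρ)²) = 0.311990·1.82228·0.2905/(24·0.50344)
= 0.01367

Final: 0.01367


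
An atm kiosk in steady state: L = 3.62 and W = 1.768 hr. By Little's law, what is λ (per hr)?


λ = L/W = 3.62/1.768 = 2.0475 /hr

Final: 2.0475 /hr


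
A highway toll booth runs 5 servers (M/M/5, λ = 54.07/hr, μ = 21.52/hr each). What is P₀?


a = λ/μ = 54.07/21.52 = 2.5125; ρ = a/c = 0.5025
Σ_{k=0}^{4} a^k/k! (terms k=0..4) = 1.00000 + 2.51255 + 3.15644 + 2.64357 + 1.66052 = 10.97309
Tail: a^5/(5!(1−ρ)) = 100.13145/(120·0.4975) = 1.67728
P₀ = 1/(10.97309 + 1.67728) = 1/12.65036 = 0.079049

Final: 0.079049


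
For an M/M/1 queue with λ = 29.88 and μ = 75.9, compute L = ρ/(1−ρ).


ρ = λ/μ = 29.88/75.9 = 0.3937
L = ρ/(1−ρ) = 0.3937/(1 − 0.3937) = 0.3937/0.6063 = 0.6493

Final: 0.6493


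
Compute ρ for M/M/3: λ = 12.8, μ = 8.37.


ρ = λ/(cμ) = 12.8/(3·8.37) = 12.8/25.11 = 0.5098

Final: 0.5098


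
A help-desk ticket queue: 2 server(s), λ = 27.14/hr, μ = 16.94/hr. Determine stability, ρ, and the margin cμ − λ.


Total capacity cμ = 2·16.94 = 33.88/hr
ρ = λ/(cμ) = 27.14/33.88 = 0.8011
Stable ⇔ ρ < 1: YES
Spare capacity = cμ − λ = 33.88 − 27.14 = 6.74/hr

Final: ρ = 0.8011; stable; margin = 6.74/hr


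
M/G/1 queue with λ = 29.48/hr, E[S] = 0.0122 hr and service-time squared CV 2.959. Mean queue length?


ρ = λ·E[S] = 29.48·0.0122 = 0.3597
Lq = ρ²(1+C_s²)/(2(1−ρ)) = 0.1294·(1+2.959)/(2·0.6403)
= 0.1294·3.9590/1.2807 = 0.39987

Final: 0.39987


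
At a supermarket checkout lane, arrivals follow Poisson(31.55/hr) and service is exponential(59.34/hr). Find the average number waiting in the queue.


ρ = 31.55/59.34 = 0.5317
Lq = ρ²/(1−ρ) = 0.2827/0.4683 = 0.6036

Final: 0.6036


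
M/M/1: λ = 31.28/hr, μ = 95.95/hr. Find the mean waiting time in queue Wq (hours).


ρ = 31.28/95.95 = 0.3260
Wq = ρ/(μ−λ) = 0.3260/(95.95 − 31.28) = 0.3260/64.67 = 0.005041 hr

Final: 0.005041 hr


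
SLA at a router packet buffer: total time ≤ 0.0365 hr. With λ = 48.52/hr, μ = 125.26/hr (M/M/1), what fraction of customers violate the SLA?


W ~ Exponential(μ−λ) for M/M/1.
μ − λ = 125.26 − 48.52 = 76.7400
P(W > t) = e^{−(μ−λ)t} = e^{−2.8010} = 0.060749

Final: 0.060749


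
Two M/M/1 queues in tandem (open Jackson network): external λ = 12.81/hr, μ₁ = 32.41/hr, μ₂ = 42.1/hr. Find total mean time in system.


Each node sees arrival rate λ = 12.81/hr (tandem ⇒ throughput preserved).
W₁ = 1/(μ₁−λ) = 1/(32.41−12.81) = 0.05102 hr
W₂ = 1/(μ₂−λ) = 1/(42.1−12.81) = 0.03414 hr
W_total = W₁ + W₂ = 0.05102 + 0.03414 = 0.08516 hr

Final: 0.08516 hr


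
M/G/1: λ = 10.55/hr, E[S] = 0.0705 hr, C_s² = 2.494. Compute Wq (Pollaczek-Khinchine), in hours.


ρ = λ·E[S] = 10.55·0.0705 = 0.7438
E[S²] = E[S]²(1+C_s²) = 0.0705²·(1+2.494) = 0.017366
Wq = λ·E[S²]/(2(1−ρ)) = 10.55·0.017366/(2·0.2562) = 0.35752 hr

Final: 0.35752 hr


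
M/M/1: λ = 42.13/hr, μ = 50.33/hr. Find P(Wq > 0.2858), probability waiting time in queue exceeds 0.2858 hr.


ρ = 42.13/50.33 = 0.8371
P(Wq > t) = ρ·e^{−(μ−λ)t} = 0.8371·e^{−2.3436}
= 0.8371·0.095985 = 0.080347

Final: 0.080347


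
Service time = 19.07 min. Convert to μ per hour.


μ = 1/(service time) in consistent units.
1 hour = 60 min, so μ = 60/19.07 = 3.1463 per hour

Final: 3.1463 /hr


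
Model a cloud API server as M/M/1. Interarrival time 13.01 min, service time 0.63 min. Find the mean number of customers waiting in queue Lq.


λ = 60/13.01 = 4.6118 /hr
μ = 60/0.63 = 95.2381 /hr
ρ = λ/μ = 4.6118/95.2381 = 0.04842
Lq = ρ²/(1−ρ) = 0.002345/0.9516 = 0.002464

Final: 0.002464


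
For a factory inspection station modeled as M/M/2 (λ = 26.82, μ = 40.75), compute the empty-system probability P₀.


a = λ/μ = 26.82/40.75 = 0.6582; ρ = a/c = 0.3291
Σ_{k=0}^{1} a^k/k! (terms k=0..1) = 1.00000 + 0.65816 = 1.65816
Tail: a^2/(2!(1−ρ)) = 0.43317/(2·0.6709) = 0.32282
P₀ = 1/(1.65816 + 0.32282) = 1/1.98098 = 0.504801

Final: 0.504801


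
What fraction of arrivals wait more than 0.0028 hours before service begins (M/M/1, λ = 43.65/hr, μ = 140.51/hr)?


ρ = 43.65/140.51 = 0.3107
P(Wq > t) = ρ·e^{−(μ−λ)t} = 0.3107·e^{−0.2712}
= 0.3107·0.762458 = 0.236861

Final: 0.236861


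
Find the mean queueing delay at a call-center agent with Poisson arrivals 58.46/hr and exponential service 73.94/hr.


ρ = 58.46/73.94 = 0.7906
Wq = ρ/(μ−λ) = 0.7906/(73.94 − 58.46) = 0.7906/15.48 = 0.05108 hr

Final: 0.05108 hr


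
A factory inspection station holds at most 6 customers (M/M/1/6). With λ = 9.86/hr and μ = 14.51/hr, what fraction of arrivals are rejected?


ρ = λ/μ = 9.86/14.51 = 0.6795
P_K = (1−ρ)ρ^K/(1−ρ^(K+1)) = (0.3205·0.098459)/(1 − 0.066906)
= 0.031553/0.933094 = 0.033816

Final: 0.033816


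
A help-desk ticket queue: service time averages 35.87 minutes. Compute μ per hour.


μ = 1/(service time) in consistent units.
1 hour = 60 min, so μ = 60/35.87 = 1.6727 per hour

Final: 1.6727 /hr


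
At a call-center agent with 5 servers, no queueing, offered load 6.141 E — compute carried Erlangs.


B(5,6.141) = 0.370133 (Erlang-B)
Carried load = a(1 − B) = 6.141·(1 − 0.370133) = 6.141·0.629867 = 3.8680 E

Final: 3.8680 Erlangs


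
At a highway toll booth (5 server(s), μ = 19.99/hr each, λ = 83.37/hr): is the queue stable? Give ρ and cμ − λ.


Total capacity cμ = 5·19.99 = 99.95/hr
ρ = λ/(cμ) = 83.37/99.95 = 0.8341
Stable ⇔ ρ < 1: YES
Spare capacity = cμ − λ = 99.95 − 83.37 = 16.58/hr

Final: ρ = 0.8341; stable; margin = 16.58/hr


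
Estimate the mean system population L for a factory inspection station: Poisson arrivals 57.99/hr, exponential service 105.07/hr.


ρ = λ/μ = 57.99/105.07 = 0.5519
L = ρ/(1−ρ) = 0.5519/(1 − 0.5519) = 0.5519/0.4481 = 1.2317

Final: 1.2317


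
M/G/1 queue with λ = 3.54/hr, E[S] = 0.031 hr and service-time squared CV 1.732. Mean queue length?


ρ = λ·E[S] = 3.54·0.031 = 0.1097
Lq = ρ²(1+C_s²)/(2(1−ρ)) = 0.01204·(1+1.732)/(2·0.8903)
= 0.01204·2.7320/1.7805 = 0.01848

Final: 0.01848


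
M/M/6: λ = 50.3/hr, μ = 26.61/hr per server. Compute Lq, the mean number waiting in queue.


a = λ/μ = 1.8903; ρ = a/6 = 0.3150
P₀ = 0.150873
Lq = P₀·a^c·ρ / (c!·(1−ρ)²) = 0.150873·45.61825·0.3150/(720·0.46916)
= 0.006419

Final: 0.006419


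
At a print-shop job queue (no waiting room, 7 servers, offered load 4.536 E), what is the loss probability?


B(c,a) = (a^c/c!) / Σ_{k=0}^{c} a^k/k!
a^7/7! = 7.839363
Σ terms (k=0..7): 1.00000 + 4.53600 + 10.28765 + 15.55492 + 17.63928 + 16.00236 + 12.09778 + 7.83936 = 84.957359
B = 7.839363/84.957359 = 0.092274

Final: 0.092274


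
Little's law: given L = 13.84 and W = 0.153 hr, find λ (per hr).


λ = L/W = 13.84/0.153 = 90.4575 /hr

Final: 90.4575 /hr


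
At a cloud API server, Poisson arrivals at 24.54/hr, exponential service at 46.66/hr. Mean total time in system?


W = 1/(μ−λ) = 1/(46.66 − 24.54) = 1/22.12 = 0.04521 hr

Final: 0.04521 hr


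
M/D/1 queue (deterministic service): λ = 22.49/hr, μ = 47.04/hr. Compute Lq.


ρ = 22.49/47.04 = 0.4781
M/D/1: Lq = ρ²/(2(1−ρ)) = 0.2286/(2·0.5219) = 0.21899

Final: 0.21899


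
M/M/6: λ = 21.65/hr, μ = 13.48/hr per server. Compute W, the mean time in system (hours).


a = 1.6061; ρ = 0.2677; P₀ = 0.200595
Lq = P₀·a^c·ρ/(c!(1−ρ)²) = 0.002387
Wq = Lq/λ = 0.002387/21.65 = 0.0001102 hr
W = Wq + 1/μ = 0.0001102 + 0.07418 = 0.07429 hr

Final: 0.07429 hr


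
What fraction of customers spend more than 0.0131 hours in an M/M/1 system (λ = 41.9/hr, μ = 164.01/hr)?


W ~ Exponential(μ−λ) for M/M/1.
μ − λ = 164.01 − 41.9 = 122.1100
P(W > t) = e^{−(μ−λ)t} = e^{−1.5996} = 0.201969

Final: 0.201969


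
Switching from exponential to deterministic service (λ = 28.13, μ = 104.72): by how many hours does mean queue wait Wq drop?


ρ = 28.13/104.72 = 0.2686
Wq(M/M/1) = ρ/(μ−λ) = 0.2686/76.59 = 0.003507 hr
Wq(M/D/1) = ρ/(2(μ−λ)) = 0.001754 hr
Savings = 0.003507 − 0.001754 = 0.001754 hr

Final: 0.001754 hr


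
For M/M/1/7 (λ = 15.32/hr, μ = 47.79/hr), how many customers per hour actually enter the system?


ρ = 0.3206; P_K = (1−ρ)ρ^7/(1−ρ^8) = 0.0002364
λ_eff = λ(1 − P_K) = 15.32·(1 − 0.0002364) = 15.32·0.999764 = 15.3164 /hr

Final: 15.3164 /hr


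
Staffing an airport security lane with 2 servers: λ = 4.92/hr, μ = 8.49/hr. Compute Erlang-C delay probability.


a = λ/μ = 0.5795; ρ = a/2 = 0.2898
P₀ = 0.550685 (from M/M/c formula)
C(c,a) = [a^c/(c!(1−ρ))]·P₀ = [0.33583/(2·0.7102)]·0.550685
= 0.23642·0.550685 = 0.130190

Final: 0.130190


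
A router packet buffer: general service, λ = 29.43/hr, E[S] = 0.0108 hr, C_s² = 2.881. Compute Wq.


ρ = λ·E[S] = 29.43·0.0108 = 0.3178
E[S²] = E[S]²(1+C_s²) = 0.0108²·(1+2.881) = 0.0004527
Wq = λ·E[S²]/(2(1−ρ)) = 29.43·0.0004527/(2·0.6822) = 0.009765 hr

Final: 0.009765 hr


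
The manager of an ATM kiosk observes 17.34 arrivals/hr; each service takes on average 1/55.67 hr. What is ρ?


ρ = λ/μ = 17.34/55.67 = 0.3115

Final: 0.3115


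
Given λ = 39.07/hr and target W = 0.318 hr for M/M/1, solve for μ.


W = 1/(μ−λ) ⇒ μ − λ = 1/W = 1/0.318 = 3.1447
μ = λ + 1/W = 39.07 + 3.1447 = 42.2147 per hr

Final: 42.2147 /hr


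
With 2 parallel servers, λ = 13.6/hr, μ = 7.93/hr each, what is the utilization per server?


ρ = λ/(cμ) = 13.6/(2·7.93) = 13.6/15.86 = 0.8575

Final: 0.8575


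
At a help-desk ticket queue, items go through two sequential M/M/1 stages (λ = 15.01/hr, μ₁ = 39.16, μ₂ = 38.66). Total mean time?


Each node sees arrival rate λ = 15.01/hr (tandem ⇒ throughput preserved).
W₁ = 1/(μ₁−λ) = 1/(39.16−15.01) = 0.04141 hr
W₂ = 1/(μ₂−λ) = 1/(38.66−15.01) = 0.04228 hr
W_total = W₁ + W₂ = 0.04141 + 0.04228 = 0.08369 hr

Final: 0.08369 hr


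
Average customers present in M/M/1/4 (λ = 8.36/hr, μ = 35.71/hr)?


ρ = 8.36/35.71 = 0.2341
L = ρ[1 − (K+1)ρ^K + Kρ^(K+1)] / [(1−ρ)(1−ρ^(K+1))]
Numerator: 0.2341·(1 − 5·0.003004 + 4·0.0007032) = 0.231251
Denominator: (0.7659)·(0.999297) = 0.765353
L = 0.231251/0.765353 = 0.3021

Final: 0.3021


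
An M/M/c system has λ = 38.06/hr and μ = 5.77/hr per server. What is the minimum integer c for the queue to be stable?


Stability requires cμ > λ ⇔ c > λ/μ.
λ/μ = 38.06/5.77 = 6.5962
Minimum integer c = ⌊6.5962⌋ + 1 = 7
Check: 7·5.77 = 40.39 > 38.06, while 6·5.77 = 34.62 ≤ 38.06

Final: 7 servers


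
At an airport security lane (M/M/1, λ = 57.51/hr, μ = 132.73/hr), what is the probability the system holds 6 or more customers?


ρ = 57.51/132.73 = 0.4333
P(N ≥ n) = ρ^n = 0.4333^6 = 0.006617

Final: 0.006617


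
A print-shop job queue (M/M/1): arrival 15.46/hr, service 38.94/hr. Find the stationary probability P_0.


ρ = 15.46/38.94 = 0.3970
P_n = (1−ρ)·ρ^n = (1 − 0.3970)·0.3970^0 = 0.6030·1.000000 = 0.602979

Final: 0.602979


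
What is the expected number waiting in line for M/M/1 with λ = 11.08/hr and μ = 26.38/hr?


ρ = 11.08/26.38 = 0.4200
Lq = ρ²/(1−ρ) = 0.1764/0.5800 = 0.3042

Final: 0.3042


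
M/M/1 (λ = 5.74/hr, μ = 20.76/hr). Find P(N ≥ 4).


ρ = 5.74/20.76 = 0.2765
P(N ≥ n) = ρ^n = 0.2765^4 = 0.005844

Final: 0.005844


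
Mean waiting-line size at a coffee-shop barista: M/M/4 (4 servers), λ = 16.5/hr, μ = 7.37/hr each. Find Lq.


a = λ/μ = 2.2388; ρ = a/4 = 0.5597
P₀ = 0.100074
Lq = P₀·a^c·ρ / (c!·(1−ρ)²) = 0.100074·25.12267·0.5597/(24·0.19386)
= 0.30244

Final: 0.30244


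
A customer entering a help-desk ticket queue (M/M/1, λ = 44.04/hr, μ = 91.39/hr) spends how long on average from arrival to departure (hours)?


W = 1/(μ−λ) = 1/(91.39 − 44.04) = 1/47.35 = 0.02112 hr

Final: 0.02112 hr


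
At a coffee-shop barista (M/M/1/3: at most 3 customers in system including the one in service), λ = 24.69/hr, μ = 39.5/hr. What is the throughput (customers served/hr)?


ρ = 0.6251; P_K = (1−ρ)ρ^3/(1−ρ^4) = 0.108060
λ_eff = λ(1 − P_K) = 24.69·(1 − 0.108060) = 24.69·0.891940 = 22.0220 /hr

Final: 22.0220 /hr


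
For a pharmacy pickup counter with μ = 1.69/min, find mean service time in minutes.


Mean service time = 1/μ = 1/1.69 minute = 0.59172 minute
In minutes: 0.59172 × 1 = 0.5917 min

Final: 0.5917 min


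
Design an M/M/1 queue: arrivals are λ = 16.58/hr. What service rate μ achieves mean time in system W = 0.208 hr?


W = 1/(μ−λ) ⇒ μ − λ = 1/W = 1/0.208 = 4.8077
μ = λ + 1/W = 16.58 + 4.8077 = 21.3877 per hr

Final: 21.3877 /hr


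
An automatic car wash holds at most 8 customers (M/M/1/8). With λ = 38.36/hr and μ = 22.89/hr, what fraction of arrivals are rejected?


ρ = λ/μ = 38.36/22.89 = 1.6758
P_K = (1−ρ)ρ^K/(1−ρ^(K+1)) = (-0.6758·62.210322)/(1 − 104.254606)
= -42.044285/-103.254606 = 0.407190

Final: 0.407190


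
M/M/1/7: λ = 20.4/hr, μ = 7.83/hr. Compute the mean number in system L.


ρ = 20.4/7.83 = 2.6054
L = ρ[1 − (K+1)ρ^K + Kρ^(K+1)] / [(1−ρ)(1−ρ^(K+1))]
Numerator: 2.6054·(1 − 8·814.852191 + 7·2122.986551) = 21736.781855
Denominator: (-1.6054)·(-2121.986551) = 3406.560785
L = 21736.781855/3406.560785 = 6.3809

Final: 6.3809


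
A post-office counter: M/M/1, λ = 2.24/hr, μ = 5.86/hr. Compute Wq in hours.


ρ = 2.24/5.86 = 0.3823
Wq = ρ/(μ−λ) = 0.3823/(5.86 − 2.24) = 0.3823/3.62 = 0.1056 hr

Final: 0.1056 hr


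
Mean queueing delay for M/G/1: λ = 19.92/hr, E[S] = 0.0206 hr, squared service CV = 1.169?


ρ = λ·E[S] = 19.92·0.0206 = 0.4104
E[S²] = E[S]²(1+C_s²) = 0.0206²·(1+1.169) = 0.0009204
Wq = λ·E[S²]/(2(1−ρ)) = 19.92·0.0009204/(2·0.5896) = 0.01555 hr

Final: 0.01555 hr


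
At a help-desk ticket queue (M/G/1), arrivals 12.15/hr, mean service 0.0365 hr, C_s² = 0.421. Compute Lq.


ρ = λ·E[S] = 12.15·0.0365 = 0.4435
Lq = ρ²(1+C_s²)/(2(1−ρ)) = 0.1967·(1+0.421)/(2·0.5565)
= 0.1967·1.4210/1.1130 = 0.25108

Final: 0.25108


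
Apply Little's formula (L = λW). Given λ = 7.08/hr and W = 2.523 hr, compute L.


L = λW = 7.08·2.523 = 17.8628

Final: 17.8628


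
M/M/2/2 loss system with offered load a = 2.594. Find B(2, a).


B(c,a) = (a^c/c!) / Σ_{k=0}^{c} a^k/k!
a^2/2! = 3.364418
Σ terms (k=0..2): 1.00000 + 2.59400 + 3.36442 = 6.958418
B = 3.364418/6.958418 = 0.483503

Final: 0.483503


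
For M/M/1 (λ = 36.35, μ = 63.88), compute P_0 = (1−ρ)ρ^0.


ρ = 36.35/63.88 = 0.5690
P_n = (1−ρ)·ρ^n = (1 − 0.5690)·0.5690^0 = 0.4310·1.000000 = 0.430964

Final: 0.430964
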